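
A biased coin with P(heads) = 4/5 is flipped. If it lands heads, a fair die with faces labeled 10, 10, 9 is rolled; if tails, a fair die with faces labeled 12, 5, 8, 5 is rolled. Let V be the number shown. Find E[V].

277/30

E[V | heads] = (10+10+9)/3 = 29/3.
E[V | tails] = (12+5+8+5)/4 = 15/2.
By the law of total expectation,
E[V] = (4/5)·(29/3) + (1/5)·(15/2) = 277/30.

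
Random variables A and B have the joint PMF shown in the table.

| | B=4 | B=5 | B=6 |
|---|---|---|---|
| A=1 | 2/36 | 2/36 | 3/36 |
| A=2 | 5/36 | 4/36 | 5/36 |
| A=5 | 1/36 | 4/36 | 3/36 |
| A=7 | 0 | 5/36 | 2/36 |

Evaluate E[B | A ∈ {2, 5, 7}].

149/29

P(A ∈ {2, 5, 7}) = 29/36.
Σ B·P over the event = 4·(5/36) + 5·(4/36) + 6·(5/36) + 4·(1/36) + 5·(4/36) + 6·(3/36) + 5·(5/36) + 6·(2/36) = 149/36.
E[B | A ∈ {2, 5, 7}] = (149/36) / (29/36) = 149/29.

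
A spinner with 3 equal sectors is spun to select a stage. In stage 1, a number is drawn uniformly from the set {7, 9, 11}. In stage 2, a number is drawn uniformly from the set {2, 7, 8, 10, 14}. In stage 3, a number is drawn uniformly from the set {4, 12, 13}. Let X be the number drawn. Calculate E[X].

E[X | stage 1] = (7+9+11)/3 = 9.
E[X | stage 2] = (2+7+8+10+14)/5 = 41/5.
E[X | stage 3] = (4+12+13)/3 = 29/3.
E[X] = (1/3)·(9) + (1/3)·(41/5) + (1/3)·(29/3) = 403/45.

403/45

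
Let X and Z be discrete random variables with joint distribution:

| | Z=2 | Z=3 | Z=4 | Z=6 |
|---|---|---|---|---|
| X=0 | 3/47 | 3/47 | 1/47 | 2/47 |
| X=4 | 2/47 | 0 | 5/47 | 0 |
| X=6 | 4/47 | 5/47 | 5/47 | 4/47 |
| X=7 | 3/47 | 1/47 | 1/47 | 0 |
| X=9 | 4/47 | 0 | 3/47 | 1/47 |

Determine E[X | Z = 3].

37/9

P(Z = 3) = 9/47.
Summing X·P(X=x,Z=y) over the conditioning event gives 37/47.
E[X | Z = 3] = (37/47) / (9/47) = 37/9.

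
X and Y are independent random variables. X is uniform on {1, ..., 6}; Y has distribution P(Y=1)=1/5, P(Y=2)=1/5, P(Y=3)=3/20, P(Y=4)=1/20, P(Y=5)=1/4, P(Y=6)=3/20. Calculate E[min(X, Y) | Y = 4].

P(Y = 4) = 1/20.
Summing min(X,Y)·P(x,y) over outcomes with Y = 4 gives 3/20.
E[min(X, Y) | Y = 4] = (3/20) / (1/20) = 3.

3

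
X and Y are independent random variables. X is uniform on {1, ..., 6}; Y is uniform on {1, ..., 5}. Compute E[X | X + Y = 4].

Outcomes with X + Y = 4: (1,3), (2,2), (3,1), each with probability 1/30.
E[X | X + Y = 4] = (1 + 2 + 3) / 3 = 2.

2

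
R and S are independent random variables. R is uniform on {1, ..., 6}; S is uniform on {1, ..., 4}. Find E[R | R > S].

32/7

P(R > S) = 7/12.
Summing R·P(x,y) over outcomes with R > S gives 8/3.
E[R | R > S] = (8/3) / (7/12) = 32/7.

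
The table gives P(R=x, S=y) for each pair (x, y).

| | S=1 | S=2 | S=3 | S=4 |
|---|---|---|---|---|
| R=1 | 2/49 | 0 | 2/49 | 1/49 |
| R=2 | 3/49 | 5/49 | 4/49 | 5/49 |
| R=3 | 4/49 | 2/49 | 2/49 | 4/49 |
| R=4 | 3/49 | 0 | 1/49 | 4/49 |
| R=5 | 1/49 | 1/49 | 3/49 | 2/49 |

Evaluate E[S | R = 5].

20/7

P(R = 5) = 1/7.
Σ S·P over the event = 1·(1/49) + 2·(1/49) + 3·(3/49) + 4·(2/49) = 20/49.
E[S | R = 5] = (20/49) / (1/7) = 20/7.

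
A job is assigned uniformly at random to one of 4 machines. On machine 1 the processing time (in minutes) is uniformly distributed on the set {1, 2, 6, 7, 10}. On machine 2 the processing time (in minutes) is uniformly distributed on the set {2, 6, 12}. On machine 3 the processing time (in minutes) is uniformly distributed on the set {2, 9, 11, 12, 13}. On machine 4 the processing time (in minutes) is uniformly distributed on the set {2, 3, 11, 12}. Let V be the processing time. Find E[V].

106/15

E[V | machine 1] = (1+2+6+7+10)/5 = 26/5.
E[V | machine 2] = (2+6+12)/3 = 20/3.
E[V | machine 3] = (2+9+11+12+13)/5 = 47/5.
E[V | machine 4] = (2+3+11+12)/4 = 7.
By the law of total expectation,
E[V] = (1/4)·(26/5) + (1/4)·(20/3) + (1/4)·(47/5) + (1/4)·(7) = 106/15.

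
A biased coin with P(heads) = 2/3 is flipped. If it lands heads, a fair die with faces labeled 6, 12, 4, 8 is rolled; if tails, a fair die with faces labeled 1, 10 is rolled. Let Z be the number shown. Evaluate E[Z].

E[Z | heads] = (6+12+4+8)/4 = 15/2.
E[Z | tails] = (1+10)/2 = 11/2.
E[Z] = (2/3)·(15/2) + (1/3)·(11/2) = 41/6.

41/6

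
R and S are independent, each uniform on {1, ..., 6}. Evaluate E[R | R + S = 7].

7/2

P(R + S = 7) = 1/6.
Summing R·P(x,y) over outcomes with R + S = 7 gives 7/12.
E[R | R + S = 7] = (7/12) / (1/6) = 7/2.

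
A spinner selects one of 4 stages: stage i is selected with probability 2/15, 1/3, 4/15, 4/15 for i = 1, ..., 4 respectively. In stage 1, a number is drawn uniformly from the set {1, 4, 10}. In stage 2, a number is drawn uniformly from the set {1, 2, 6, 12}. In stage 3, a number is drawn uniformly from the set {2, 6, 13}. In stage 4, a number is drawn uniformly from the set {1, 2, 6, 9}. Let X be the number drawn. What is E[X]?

329/60

E[X | stage 1] = (1+4+10)/3 = 5.
E[X | stage 2] = (1+2+6+12)/4 = 21/4.
E[X | stage 3] = (2+6+13)/3 = 7.
E[X | stage 4] = (1+2+6+9)/4 = 9/2.
E[X] = (2/15)·(5) + (1/3)·(21/4) + (4/15)·(7) + (4/15)·(9/2) = 329/60.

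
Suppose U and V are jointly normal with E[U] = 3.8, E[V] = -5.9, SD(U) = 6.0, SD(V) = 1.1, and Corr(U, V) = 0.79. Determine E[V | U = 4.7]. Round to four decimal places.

E[V | U=x] = μ_V + ρ(σ_V/σ_U)(x − μ_U) for jointly normal variables.
E[V | U=4.7] = -5.9 + (0.79)·(1.1/6.0)·(4.7 − (3.8)) = -5.9 + (0.14483)·(0.9) = -5.7697.

-5.7697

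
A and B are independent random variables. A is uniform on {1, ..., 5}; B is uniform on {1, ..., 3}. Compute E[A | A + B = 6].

4

Outcomes with A + B = 6: (3,3), (4,2), (5,1), each with probability 1/15.
E[A | A + B = 6] = (3 + 4 + 5) / 3 = 4.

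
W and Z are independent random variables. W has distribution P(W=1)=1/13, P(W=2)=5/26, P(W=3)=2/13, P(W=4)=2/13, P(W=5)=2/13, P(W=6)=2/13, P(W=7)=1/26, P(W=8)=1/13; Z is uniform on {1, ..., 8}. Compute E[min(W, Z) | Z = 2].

P(Z = 2) = 1/8.
Summing min(W,Z)·P(x,y) over outcomes with Z = 2 gives 25/104.
E[min(W, Z) | Z = 2] = (25/104) / (1/8) = 25/13.

25/13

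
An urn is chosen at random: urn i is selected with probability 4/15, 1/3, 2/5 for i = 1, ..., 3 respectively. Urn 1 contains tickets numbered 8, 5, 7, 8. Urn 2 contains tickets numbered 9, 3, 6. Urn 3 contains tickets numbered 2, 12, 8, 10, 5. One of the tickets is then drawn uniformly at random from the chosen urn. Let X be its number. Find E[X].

512/75

E[X | urn 1] = (8+5+7+8)/4 = 7.
E[X | urn 2] = (9+3+6)/3 = 6.
E[X | urn 3] = (2+12+8+10+5)/5 = 37/5.
By the law of total expectation,
E[X] = (4/15)·(7) + (1/3)·(6) + (2/5)·(37/5) = 512/75.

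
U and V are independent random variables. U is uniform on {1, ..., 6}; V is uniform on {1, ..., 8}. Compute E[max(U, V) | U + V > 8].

20/3

P(U + V > 8) = 7/16.
Summing max(U,V)·P(x,y) over outcomes with U + V > 8 gives 35/12.
E[max(U, V) | U + V > 8] = (35/12) / (7/16) = 20/3.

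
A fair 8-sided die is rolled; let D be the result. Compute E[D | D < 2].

Given D < 2, D is equally likely to be any of {1}.
E[D | D < 2] = (1) / 1 = 1.

1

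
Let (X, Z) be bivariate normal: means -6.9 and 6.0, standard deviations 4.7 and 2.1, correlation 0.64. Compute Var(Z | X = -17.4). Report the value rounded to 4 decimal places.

2.6037

Var(Z | X=x) = (1 − ρ²)·σ_Z².
Var(Z | X=-17.4) = (2.1)²·(1 − (0.64)²) = 4.41·0.5904 = 2.6037.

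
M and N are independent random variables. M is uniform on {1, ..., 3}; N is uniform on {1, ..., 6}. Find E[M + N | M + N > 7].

25/3

Outcomes with M + N > 7: (2,6), (3,5), (3,6), each with probability 1/18.
E[M + N | M + N > 7] = (8 + 8 + 9) / 3 = 25/3.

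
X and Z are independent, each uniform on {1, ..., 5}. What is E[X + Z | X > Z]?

6

Outcomes with X > Z: (2,1), (3,1), (3,2), (4,1), (4,2), (4,3), (5,1), (5,2), (5,3), (5,4), each with probability 1/25.
E[X + Z | X > Z] = (3 + 4 + 5 + 5 + 6 + 7 + 6 + 7 + 8 + 9) / 10 = 6.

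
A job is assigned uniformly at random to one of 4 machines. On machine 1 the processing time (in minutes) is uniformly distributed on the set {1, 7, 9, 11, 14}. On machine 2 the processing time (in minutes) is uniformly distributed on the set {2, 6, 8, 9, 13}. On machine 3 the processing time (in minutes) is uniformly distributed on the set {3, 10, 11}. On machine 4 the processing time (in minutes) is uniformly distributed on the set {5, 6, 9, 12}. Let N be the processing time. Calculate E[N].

E[N | machine 1] = (1+7+9+11+14)/5 = 42/5.
E[N | machine 2] = (2+6+8+9+13)/5 = 38/5.
E[N | machine 3] = (3+10+11)/3 = 8.
E[N | machine 4] = (5+6+9+12)/4 = 8.
By the law of total expectation,
E[N] = (1/4)·(42/5) + (1/4)·(38/5) + (1/4)·(8) + (1/4)·(8) = 8.

8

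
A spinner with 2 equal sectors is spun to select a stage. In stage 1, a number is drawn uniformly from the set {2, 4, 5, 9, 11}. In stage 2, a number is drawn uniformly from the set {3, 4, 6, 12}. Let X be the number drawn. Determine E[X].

E[X | stage 1] = (2+4+5+9+11)/5 = 31/5.
E[X | stage 2] = (3+4+6+12)/4 = 25/4.
E[X] = (1/2)·(31/5) + (1/2)·(25/4) = 249/40.

249/40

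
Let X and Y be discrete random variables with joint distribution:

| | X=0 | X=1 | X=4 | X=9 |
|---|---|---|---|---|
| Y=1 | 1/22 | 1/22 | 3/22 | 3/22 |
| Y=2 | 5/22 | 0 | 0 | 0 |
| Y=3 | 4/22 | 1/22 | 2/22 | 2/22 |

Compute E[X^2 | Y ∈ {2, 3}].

P(Y ∈ {2, 3}) = 7/11.
Σ X^2·P over the event = 0·(5/22) + 0·(4/22) + 1·(1/22) + 16·(2/22) + 81·(2/22) = 195/22.
E[X^2 | Y ∈ {2, 3}] = (195/22) / (7/11) = 195/14.

195/14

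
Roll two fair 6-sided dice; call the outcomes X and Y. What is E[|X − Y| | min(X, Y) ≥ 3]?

P(min(X, Y) ≥ 3) = 4/9.
Summing |X−Y|·P(x,y) over outcomes with min(X, Y) ≥ 3 gives 5/9.
E[|X − Y| | min(X, Y) ≥ 3] = (5/9) / (4/9) = 5/4.

5/4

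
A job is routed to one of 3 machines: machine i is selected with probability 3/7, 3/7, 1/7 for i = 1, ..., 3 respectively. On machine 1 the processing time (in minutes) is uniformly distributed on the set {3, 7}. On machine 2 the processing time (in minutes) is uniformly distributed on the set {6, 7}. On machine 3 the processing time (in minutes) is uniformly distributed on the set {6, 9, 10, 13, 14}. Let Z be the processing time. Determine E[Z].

E[Z | machine 1] = (3+7)/2 = 5.
E[Z | machine 2] = (6+7)/2 = 13/2.
E[Z | machine 3] = (6+9+10+13+14)/5 = 52/5.
By the law of total expectation,
E[Z] = (3/7)·(5) + (3/7)·(13/2) + (1/7)·(52/5) = 449/70.

449/70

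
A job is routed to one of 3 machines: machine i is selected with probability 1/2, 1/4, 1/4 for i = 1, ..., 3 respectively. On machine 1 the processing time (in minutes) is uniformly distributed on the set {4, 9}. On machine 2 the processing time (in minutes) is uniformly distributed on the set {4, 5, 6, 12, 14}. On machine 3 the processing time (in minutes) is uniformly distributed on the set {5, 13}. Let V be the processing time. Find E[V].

E[V | machine 1] = (4+9)/2 = 13/2.
E[V | machine 2] = (4+5+6+12+14)/5 = 41/5.
E[V | machine 3] = (5+13)/2 = 9.
By the law of total expectation,
E[V] = (1/2)·(13/2) + (1/4)·(41/5) + (1/4)·(9) = 151/20.

151/20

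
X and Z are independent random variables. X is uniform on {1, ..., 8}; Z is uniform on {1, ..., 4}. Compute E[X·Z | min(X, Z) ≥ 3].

77/4

P(min(X, Z) ≥ 3) = 3/8.
Summing XZ·P(x,y) over outcomes with min(X, Z) ≥ 3 gives 231/32.
E[X·Z | min(X, Z) ≥ 3] = (231/32) / (3/8) = 77/4.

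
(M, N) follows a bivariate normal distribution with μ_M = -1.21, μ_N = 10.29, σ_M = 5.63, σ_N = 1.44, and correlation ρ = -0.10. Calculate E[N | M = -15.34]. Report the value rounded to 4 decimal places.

E[N | M=x] = μ_N + ρ(σ_N/σ_M)(x − μ_M) for jointly normal variables.
E[N | M=-15.34] = 10.29 + (-0.10)·(1.44/5.63)·(-15.34 − (-1.21)) = 10.29 + (-0.025577)·(-14.13) = 10.6514.

10.6514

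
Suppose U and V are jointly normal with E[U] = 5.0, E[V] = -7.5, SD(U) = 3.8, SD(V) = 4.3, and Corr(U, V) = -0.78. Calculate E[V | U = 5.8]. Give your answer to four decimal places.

-8.2061

The regression of V on U has slope ρ·σ_V/σ_U and passes through (μ_U, μ_V).
E[V | U=5.8] = -7.5 + (-0.78)·(4.3/3.8)·(5.8 − (5.0)) = -7.5 + (-0.88263)·(0.8) = -8.2061.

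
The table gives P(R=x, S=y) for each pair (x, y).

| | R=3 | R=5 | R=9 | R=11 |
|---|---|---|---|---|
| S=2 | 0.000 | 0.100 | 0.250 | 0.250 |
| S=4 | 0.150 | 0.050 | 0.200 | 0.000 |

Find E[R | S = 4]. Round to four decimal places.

6.2500

P(S = 4) = 0.400.
Σ R·P over the event = 3·(0.150) + 5·(0.050) + 9·(0.200) = 2.500.
E[R | S = 4] = (2.500) / (0.400) = 6.2500.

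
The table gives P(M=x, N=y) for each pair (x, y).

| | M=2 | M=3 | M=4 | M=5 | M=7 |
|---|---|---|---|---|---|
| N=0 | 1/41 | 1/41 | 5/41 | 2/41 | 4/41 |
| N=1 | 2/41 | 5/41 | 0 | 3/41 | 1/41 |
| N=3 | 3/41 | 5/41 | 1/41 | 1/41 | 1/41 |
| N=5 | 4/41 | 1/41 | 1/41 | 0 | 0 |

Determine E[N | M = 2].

31/10

P(M = 2) = 10/41.
Σ N·P over the event = 0·(1/41) + 1·(2/41) + 3·(3/41) + 5·(4/41) = 31/41.
E[N | M = 2] = (31/41) / (10/41) = 31/10.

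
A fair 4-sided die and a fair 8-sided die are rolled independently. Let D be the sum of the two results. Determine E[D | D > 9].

32/3

P(D > 9) = 3/16.
Σ over the event: 10·3/32 + 11·1/16 + 12·1/32 = 2.
E[D | D > 9] = (2) / (3/16) = 32/3.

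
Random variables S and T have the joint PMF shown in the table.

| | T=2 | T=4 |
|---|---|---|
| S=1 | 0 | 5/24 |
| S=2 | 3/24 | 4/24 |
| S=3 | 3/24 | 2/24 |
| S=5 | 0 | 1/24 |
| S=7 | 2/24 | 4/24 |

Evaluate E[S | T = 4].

13/4

P(T = 4) = 2/3.
Σ S·P over the event = 1·(5/24) + 2·(4/24) + 3·(2/24) + 5·(1/24) + 7·(4/24) = 13/6.
E[S | T = 4] = (13/6) / (2/3) = 13/4.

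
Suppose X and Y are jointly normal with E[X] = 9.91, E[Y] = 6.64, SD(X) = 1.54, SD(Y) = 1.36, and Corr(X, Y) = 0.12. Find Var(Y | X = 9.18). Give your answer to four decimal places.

For a bivariate normal, Var(Y | X=x) = σ_Y²(1 − ρ²).
Var(Y | X=9.18) = (1.36)²·(1 − (0.12)²) = 1.8496·0.9856 = 1.8230.

1.8230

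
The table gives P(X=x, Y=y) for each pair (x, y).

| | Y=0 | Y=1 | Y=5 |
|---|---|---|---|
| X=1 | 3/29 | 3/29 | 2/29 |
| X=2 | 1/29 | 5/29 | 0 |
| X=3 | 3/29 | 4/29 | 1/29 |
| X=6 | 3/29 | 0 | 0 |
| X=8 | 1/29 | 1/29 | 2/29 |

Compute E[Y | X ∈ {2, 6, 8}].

P(X ∈ {2, 6, 8}) = 13/29.
Σ Y·P over the event = 0·(1/29) + 1·(5/29) + 0·(3/29) + 0·(1/29) + 1·(1/29) + 5·(2/29) = 16/29.
E[Y | X ∈ {2, 6, 8}] = (16/29) / (13/29) = 16/13.

16/13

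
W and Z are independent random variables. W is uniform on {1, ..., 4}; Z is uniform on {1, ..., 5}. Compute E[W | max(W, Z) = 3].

P(max(W, Z) = 3) = 1/4.
Summing W·P(x,y) over outcomes with max(W, Z) = 3 gives 3/5.
E[W | max(W, Z) = 3] = (3/5) / (1/4) = 12/5.

12/5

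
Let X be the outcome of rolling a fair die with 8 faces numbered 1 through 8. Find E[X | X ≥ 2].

Given X ≥ 2, X is equally likely to be any of {2, 3, 4, 5, 6, 7, 8}.
E[X | X ≥ 2] = (2 + 3 + 4 + 5 + 6 + 7 + 8) / 7 = 5.

5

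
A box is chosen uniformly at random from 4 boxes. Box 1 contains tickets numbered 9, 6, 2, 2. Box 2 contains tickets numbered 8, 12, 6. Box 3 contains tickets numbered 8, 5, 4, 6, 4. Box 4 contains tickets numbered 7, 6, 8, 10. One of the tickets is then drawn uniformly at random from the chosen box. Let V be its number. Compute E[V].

E[V | box 1] = (9+6+2+2)/4 = 19/4.
E[V | box 2] = (8+12+6)/3 = 26/3.
E[V | box 3] = (8+5+4+6+4)/5 = 27/5.
E[V | box 4] = (7+6+8+10)/4 = 31/4.
E[V] = (1/4)·(19/4) + (1/4)·(26/3) + (1/4)·(27/5) + (1/4)·(31/4) = 797/120.

797/120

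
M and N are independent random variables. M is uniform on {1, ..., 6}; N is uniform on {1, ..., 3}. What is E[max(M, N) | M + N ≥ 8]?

17/3

P(M + N ≥ 8) = 1/6.
Summing max(M,N)·P(x,y) over outcomes with M + N ≥ 8 gives 17/18.
E[max(M, N) | M + N ≥ 8] = (17/18) / (1/6) = 17/3.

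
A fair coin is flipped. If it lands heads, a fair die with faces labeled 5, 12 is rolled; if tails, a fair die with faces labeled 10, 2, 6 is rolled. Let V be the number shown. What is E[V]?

29/4

E[V | heads] = (5+12)/2 = 17/2.
E[V | tails] = (10+2+6)/3 = 6.
By the law of total expectation,
E[V] = (1/2)·(17/2) + (1/2)·(6) = 29/4.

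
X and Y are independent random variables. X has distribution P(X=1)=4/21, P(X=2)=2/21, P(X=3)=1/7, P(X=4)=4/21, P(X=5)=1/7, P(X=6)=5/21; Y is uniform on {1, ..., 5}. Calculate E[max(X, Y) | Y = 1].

26/7

P(Y = 1) = 1/5.
Summing max(X,Y)·P(x,y) over outcomes with Y = 1 gives 26/35.
E[max(X, Y) | Y = 1] = (26/35) / (1/5) = 26/7.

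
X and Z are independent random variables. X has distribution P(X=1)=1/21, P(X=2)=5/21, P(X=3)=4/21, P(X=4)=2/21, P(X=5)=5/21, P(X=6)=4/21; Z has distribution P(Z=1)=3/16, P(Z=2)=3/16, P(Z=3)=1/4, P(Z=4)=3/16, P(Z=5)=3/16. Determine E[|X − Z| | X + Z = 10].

8/9

P(X + Z = 10) = 9/112.
Summing |X−Z|·P(x,y) over outcomes with X + Z = 10 gives 1/14.
E[|X − Z| | X + Z = 10] = (1/14) / (9/112) = 8/9.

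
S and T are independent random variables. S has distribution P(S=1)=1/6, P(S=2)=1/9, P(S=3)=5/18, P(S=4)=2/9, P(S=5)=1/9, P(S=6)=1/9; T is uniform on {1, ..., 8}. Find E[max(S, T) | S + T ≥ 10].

P(S + T ≥ 10) = 7/24.
Summing max(S,T)·P(x,y) over outcomes with S + T ≥ 10 gives 293/144.
E[max(S, T) | S + T ≥ 10] = (293/144) / (7/24) = 293/42.

293/42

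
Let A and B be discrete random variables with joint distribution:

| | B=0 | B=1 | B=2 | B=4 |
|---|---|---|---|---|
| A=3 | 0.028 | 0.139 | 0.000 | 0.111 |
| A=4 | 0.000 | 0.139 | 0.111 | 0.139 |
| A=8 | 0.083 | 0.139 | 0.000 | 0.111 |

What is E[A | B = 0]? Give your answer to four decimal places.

6.7387

P(B = 0) = 0.111.
Σ A·P over the event = 3·(0.028) + 8·(0.083) = 0.748.
E[A | B = 0] = (0.748) / (0.111) = 6.7387.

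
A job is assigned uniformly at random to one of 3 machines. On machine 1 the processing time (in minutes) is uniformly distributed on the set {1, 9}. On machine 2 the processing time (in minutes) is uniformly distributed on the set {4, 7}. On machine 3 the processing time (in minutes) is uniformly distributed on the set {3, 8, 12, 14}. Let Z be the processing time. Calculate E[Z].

E[Z | machine 1] = (1+9)/2 = 5.
E[Z | machine 2] = (4+7)/2 = 11/2.
E[Z | machine 3] = (3+8+12+14)/4 = 37/4.
E[Z] = (1/3)·(5) + (1/3)·(11/2) + (1/3)·(37/4) = 79/12.

79/12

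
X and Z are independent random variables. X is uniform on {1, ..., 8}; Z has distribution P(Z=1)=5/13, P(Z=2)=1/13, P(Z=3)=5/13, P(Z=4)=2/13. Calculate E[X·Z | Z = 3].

27/2

P(Z = 3) = 5/13.
Summing XZ·P(x,y) over outcomes with Z = 3 gives 135/26.
E[X·Z | Z = 3] = (135/26) / (5/13) = 27/2.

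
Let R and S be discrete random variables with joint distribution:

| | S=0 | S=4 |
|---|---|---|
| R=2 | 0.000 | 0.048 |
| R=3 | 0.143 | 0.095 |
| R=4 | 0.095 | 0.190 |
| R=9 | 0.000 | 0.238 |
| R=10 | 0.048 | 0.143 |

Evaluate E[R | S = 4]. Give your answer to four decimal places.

6.6008

P(S = 4) = 0.714.
Σ R·P over the event = 2·(0.048) + 3·(0.095) + 4·(0.190) + 9·(0.238) + 10·(0.143) = 4.713.
E[R | S = 4] = (4.713) / (0.714) = 6.6008.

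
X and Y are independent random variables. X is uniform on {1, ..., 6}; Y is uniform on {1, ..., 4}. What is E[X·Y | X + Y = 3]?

2

Outcomes with X + Y = 3: (1,2), (2,1), each with probability 1/24.
E[X·Y | X + Y = 3] = (2 + 2) / 2 = 2.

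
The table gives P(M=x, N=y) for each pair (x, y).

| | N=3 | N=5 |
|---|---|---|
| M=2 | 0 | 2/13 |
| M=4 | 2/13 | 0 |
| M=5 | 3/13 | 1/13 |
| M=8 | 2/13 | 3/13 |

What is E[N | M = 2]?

P(M = 2) = 2/13.
Σ N·P over the event = 5·(2/13) = 10/13.
E[N | M = 2] = (10/13) / (2/13) = 5.

5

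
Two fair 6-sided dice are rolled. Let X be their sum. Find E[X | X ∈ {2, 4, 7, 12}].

68/11

P(X ∈ {2, 4, 7, 12}) = 11/36.
Σ over the event: 2·1/36 + 4·1/12 + 7·1/6 + 12·1/36 = 17/9.
E[X | X ∈ {2, 4, 7, 12}] = (17/9) / (11/36) = 68/11.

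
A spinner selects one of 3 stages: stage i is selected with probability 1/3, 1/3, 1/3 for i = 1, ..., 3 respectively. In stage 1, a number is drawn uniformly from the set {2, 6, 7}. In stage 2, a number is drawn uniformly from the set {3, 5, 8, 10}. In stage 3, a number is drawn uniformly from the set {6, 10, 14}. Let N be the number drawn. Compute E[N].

43/6

E[N | stage 1] = (2+6+7)/3 = 5.
E[N | stage 2] = (3+5+8+10)/4 = 13/2.
E[N | stage 3] = (6+10+14)/3 = 10.
By the law of total expectation,
E[N] = (1/3)·(5) + (1/3)·(13/2) + (1/3)·(10) = 43/6.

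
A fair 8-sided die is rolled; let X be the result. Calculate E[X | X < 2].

1

Given X < 2, X is equally likely to be any of {1}.
E[X | X < 2] = (1) / 1 = 1.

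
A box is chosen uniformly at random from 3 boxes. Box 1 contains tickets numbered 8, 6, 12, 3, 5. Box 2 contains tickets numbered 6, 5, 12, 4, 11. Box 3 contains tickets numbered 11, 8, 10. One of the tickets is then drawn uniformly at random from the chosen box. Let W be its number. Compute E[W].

E[W | box 1] = (8+6+12+3+5)/5 = 34/5.
E[W | box 2] = (6+5+12+4+11)/5 = 38/5.
E[W | box 3] = (11+8+10)/3 = 29/3.
E[W] = (1/3)·(34/5) + (1/3)·(38/5) + (1/3)·(29/3) = 361/45.

361/45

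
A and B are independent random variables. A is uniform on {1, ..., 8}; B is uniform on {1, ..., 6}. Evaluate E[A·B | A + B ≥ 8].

70/3

P(A + B ≥ 8) = 9/16.
Summing AB·P(x,y) over outcomes with A + B ≥ 8 gives 105/8.
E[A·B | A + B ≥ 8] = (105/8) / (9/16) = 70/3.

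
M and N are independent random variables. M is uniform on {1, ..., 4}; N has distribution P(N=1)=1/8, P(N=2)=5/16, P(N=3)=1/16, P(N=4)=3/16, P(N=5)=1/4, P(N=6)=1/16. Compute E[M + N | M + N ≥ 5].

P(M + N ≥ 5) = 47/64.
Summing (M+N)·P(x,y) over outcomes with M + N ≥ 5 gives 315/64.
E[M + N | M + N ≥ 5] = (315/64) / (47/64) = 315/47.

315/47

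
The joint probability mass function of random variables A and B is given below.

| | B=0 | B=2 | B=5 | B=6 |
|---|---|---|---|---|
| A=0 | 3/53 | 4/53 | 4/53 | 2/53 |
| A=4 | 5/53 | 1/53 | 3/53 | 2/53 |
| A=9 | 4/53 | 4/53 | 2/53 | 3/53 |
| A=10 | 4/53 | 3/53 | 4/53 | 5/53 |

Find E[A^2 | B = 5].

P(B = 5) = 13/53.
Σ A^2·P over the event = 0·(4/53) + 16·(3/53) + 81·(2/53) + 100·(4/53) = 610/53.
E[A^2 | B = 5] = (610/53) / (13/53) = 610/13.

610/13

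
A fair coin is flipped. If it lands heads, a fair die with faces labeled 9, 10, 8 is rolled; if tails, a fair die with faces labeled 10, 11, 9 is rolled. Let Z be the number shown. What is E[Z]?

19/2

E[Z | heads] = (9+10+8)/3 = 9.
E[Z | tails] = (10+11+9)/3 = 10.
E[Z] = (1/2)·(9) + (1/2)·(10) = 19/2.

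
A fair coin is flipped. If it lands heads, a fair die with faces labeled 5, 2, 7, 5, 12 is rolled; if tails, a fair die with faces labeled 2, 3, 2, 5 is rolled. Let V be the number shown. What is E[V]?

E[V | heads] = (5+2+7+5+12)/5 = 31/5.
E[V | tails] = (2+3+2+5)/4 = 3.
E[V] = (1/2)·(31/5) + (1/2)·(3) = 23/5.

23/5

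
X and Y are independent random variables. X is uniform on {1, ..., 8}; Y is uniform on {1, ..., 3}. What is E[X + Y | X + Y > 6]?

103/12

P(X + Y > 6) = 1/2.
Summing (X+Y)·P(x,y) over outcomes with X + Y > 6 gives 103/24.
E[X + Y | X + Y > 6] = (103/24) / (1/2) = 103/12.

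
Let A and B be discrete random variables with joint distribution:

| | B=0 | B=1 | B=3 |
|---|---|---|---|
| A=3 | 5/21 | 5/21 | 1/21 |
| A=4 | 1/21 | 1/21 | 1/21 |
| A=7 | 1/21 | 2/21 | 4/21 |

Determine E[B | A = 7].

2

P(A = 7) = 1/3.
Σ B·P over the event = 0·(1/21) + 1·(2/21) + 3·(4/21) = 2/3.
E[B | A = 7] = (2/3) / (1/3) = 2.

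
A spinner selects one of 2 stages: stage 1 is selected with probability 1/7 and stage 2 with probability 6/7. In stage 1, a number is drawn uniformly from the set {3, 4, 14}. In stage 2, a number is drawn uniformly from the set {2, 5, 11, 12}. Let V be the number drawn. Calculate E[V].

52/7

E[V | stage 1] = (3+4+14)/3 = 7.
E[V | stage 2] = (2+5+11+12)/4 = 15/2.
E[V] = (1/7)·(7) + (6/7)·(15/2) = 52/7.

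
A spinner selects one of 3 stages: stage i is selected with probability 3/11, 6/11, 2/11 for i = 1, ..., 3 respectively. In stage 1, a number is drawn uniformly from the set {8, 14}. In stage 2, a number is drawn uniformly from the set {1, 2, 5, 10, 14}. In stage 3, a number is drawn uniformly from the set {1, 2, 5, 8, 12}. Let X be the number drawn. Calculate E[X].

E[X | stage 1] = (8+14)/2 = 11.
E[X | stage 2] = (1+2+5+10+14)/5 = 32/5.
E[X | stage 3] = (1+2+5+8+12)/5 = 28/5.
By the law of total expectation,
E[X] = (3/11)·(11) + (6/11)·(32/5) + (2/11)·(28/5) = 413/55.

413/55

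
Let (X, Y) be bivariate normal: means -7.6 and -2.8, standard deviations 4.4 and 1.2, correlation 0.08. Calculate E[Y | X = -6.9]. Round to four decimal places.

E[Y | X=x] = μ_Y + ρ(σ_Y/σ_X)(x − μ_X) for jointly normal variables.
E[Y | X=-6.9] = -2.8 + (0.08)·(1.2/4.4)·(-6.9 − (-7.6)) = -2.8 + (0.021818)·(0.7) = -2.7847.

-2.7847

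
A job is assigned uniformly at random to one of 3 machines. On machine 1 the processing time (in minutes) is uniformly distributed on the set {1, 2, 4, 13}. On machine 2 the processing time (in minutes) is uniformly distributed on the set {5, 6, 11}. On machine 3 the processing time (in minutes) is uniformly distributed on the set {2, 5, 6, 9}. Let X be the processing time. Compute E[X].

E[X | machine 1] = (1+2+4+13)/4 = 5.
E[X | machine 2] = (5+6+11)/3 = 22/3.
E[X | machine 3] = (2+5+6+9)/4 = 11/2.
E[X] = (1/3)·(5) + (1/3)·(22/3) + (1/3)·(11/2) = 107/18.

107/18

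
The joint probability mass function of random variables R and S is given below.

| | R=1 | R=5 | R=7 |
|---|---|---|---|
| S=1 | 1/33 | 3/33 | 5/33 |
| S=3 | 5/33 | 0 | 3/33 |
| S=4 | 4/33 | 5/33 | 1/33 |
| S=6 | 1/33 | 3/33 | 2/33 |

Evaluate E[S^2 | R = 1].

146/11

P(R = 1) = 1/3.
Σ S^2·P over the event = 1·(1/33) + 9·(5/33) + 16·(4/33) + 36·(1/33) = 146/33.
E[S^2 | R = 1] = (146/33) / (1/3) = 146/11.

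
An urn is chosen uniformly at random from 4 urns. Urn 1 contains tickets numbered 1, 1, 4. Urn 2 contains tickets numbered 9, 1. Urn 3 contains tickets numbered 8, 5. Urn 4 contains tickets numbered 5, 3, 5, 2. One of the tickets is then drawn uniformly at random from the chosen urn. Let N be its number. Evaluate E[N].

69/16

E[N | urn 1] = (1+1+4)/3 = 2.
E[N | urn 2] = (9+1)/2 = 5.
E[N | urn 3] = (8+5)/2 = 13/2.
E[N | urn 4] = (5+3+5+2)/4 = 15/4.
E[N] = (1/4)·(2) + (1/4)·(5) + (1/4)·(13/2) + (1/4)·(15/4) = 69/16.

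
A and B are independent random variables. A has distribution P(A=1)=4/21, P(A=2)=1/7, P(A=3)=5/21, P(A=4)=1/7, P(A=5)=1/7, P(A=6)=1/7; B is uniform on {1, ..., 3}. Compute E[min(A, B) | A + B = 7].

2

P(A + B = 7) = 1/7.
Summing min(A,B)·P(x,y) over outcomes with A + B = 7 gives 2/7.
E[min(A, B) | A + B = 7] = (2/7) / (1/7) = 2.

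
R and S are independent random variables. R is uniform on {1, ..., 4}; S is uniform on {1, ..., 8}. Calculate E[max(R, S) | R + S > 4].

141/26

P(R + S > 4) = 13/16.
Summing max(R,S)·P(x,y) over outcomes with R + S > 4 gives 141/32.
E[max(R, S) | R + S > 4] = (141/32) / (13/16) = 141/26.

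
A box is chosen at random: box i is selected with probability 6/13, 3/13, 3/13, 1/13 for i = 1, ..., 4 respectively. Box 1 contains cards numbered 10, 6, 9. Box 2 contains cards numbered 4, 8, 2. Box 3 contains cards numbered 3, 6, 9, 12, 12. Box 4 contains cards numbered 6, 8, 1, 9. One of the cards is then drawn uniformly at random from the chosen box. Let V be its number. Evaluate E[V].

476/65

E[V | box 1] = (10+6+9)/3 = 25/3.
E[V | box 2] = (4+8+2)/3 = 14/3.
E[V | box 3] = (3+6+9+12+12)/5 = 42/5.
E[V | box 4] = (6+8+1+9)/4 = 6.
E[V] = (6/13)·(25/3) + (3/13)·(14/3) + (3/13)·(42/5) + (1/13)·(6) = 476/65.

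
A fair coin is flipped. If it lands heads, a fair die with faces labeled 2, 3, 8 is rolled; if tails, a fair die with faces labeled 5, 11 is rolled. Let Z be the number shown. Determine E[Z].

37/6

E[Z | heads] = (2+3+8)/3 = 13/3.
E[Z | tails] = (5+11)/2 = 8.
E[Z] = (1/2)·(13/3) + (1/2)·(8) = 37/6.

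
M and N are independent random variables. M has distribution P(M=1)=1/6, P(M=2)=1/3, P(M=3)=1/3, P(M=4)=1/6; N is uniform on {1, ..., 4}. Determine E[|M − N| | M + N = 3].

1

P(M + N = 3) = 1/8.
Summing |M−N|·P(x,y) over outcomes with M + N = 3 gives 1/8.
E[|M − N| | M + N = 3] = (1/8) / (1/8) = 1.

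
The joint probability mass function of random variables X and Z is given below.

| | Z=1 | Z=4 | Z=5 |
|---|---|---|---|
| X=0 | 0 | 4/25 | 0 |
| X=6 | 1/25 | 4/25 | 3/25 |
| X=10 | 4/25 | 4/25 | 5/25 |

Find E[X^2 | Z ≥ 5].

76

P(Z ≥ 5) = 8/25.
Σ X^2·P over the event = 36·(3/25) + 100·(5/25) = 608/25.
E[X^2 | Z ≥ 5] = (608/25) / (8/25) = 76.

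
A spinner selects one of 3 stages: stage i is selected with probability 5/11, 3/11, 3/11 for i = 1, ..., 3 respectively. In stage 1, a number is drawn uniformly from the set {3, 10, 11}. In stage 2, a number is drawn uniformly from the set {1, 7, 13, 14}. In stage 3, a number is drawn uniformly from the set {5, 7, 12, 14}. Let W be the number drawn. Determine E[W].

E[W | stage 1] = (3+10+11)/3 = 8.
E[W | stage 2] = (1+7+13+14)/4 = 35/4.
E[W | stage 3] = (5+7+12+14)/4 = 19/2.
By the law of total expectation,
E[W] = (5/11)·(8) + (3/11)·(35/4) + (3/11)·(19/2) = 379/44.

379/44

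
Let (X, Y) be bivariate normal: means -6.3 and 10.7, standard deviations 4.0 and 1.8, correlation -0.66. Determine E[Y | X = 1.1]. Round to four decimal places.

8.5022

The regression of Y on X has slope ρ·σ_Y/σ_X and passes through (μ_X, μ_Y).
E[Y | X=1.1] = 10.7 + (-0.66)·(1.8/4.0)·(1.1 − (-6.3)) = 10.7 + (-0.297)·(7.4) = 8.5022.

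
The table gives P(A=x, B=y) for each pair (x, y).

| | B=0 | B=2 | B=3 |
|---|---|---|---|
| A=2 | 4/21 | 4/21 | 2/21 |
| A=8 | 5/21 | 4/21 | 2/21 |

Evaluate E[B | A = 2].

7/5

P(A = 2) = 10/21.
Σ B·P over the event = 0·(4/21) + 2·(4/21) + 3·(2/21) = 2/3.
E[B | A = 2] = (2/3) / (10/21) = 7/5.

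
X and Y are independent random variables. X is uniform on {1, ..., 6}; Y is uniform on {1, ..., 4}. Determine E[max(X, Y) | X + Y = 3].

P(X + Y = 3) = 1/12.
Summing max(X,Y)·P(x,y) over outcomes with X + Y = 3 gives 1/6.
E[max(X, Y) | X + Y = 3] = (1/6) / (1/12) = 2.

2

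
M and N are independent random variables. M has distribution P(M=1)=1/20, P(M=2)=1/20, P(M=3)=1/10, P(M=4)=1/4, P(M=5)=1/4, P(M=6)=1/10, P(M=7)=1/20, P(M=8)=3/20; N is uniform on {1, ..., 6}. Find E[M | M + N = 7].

33/8

P(M + N = 7) = 2/15.
Summing M·P(x,y) over outcomes with M + N = 7 gives 11/20.
E[M | M + N = 7] = (11/20) / (2/15) = 33/8.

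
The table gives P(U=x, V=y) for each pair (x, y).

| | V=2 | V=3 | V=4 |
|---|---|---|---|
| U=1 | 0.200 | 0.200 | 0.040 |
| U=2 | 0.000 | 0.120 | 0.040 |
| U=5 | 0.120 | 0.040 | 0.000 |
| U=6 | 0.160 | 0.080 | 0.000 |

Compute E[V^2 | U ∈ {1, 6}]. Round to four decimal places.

6.7647

P(U ∈ {1, 6}) = 0.680.
Σ V^2·P over the event = 4·(0.200) + 9·(0.200) + 16·(0.040) + 4·(0.160) + 9·(0.080) = 4.600.
E[V^2 | U ∈ {1, 6}] = (4.600) / (0.680) = 6.7647.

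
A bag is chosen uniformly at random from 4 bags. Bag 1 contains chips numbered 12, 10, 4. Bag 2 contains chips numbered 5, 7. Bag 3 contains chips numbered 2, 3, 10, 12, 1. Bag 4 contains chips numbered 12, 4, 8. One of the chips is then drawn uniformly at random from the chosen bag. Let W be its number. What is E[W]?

E[W | bag 1] = (12+10+4)/3 = 26/3.
E[W | bag 2] = (5+7)/2 = 6.
E[W | bag 3] = (2+3+10+12+1)/5 = 28/5.
E[W | bag 4] = (12+4+8)/3 = 8.
By the law of total expectation,
E[W] = (1/4)·(26/3) + (1/4)·(6) + (1/4)·(28/5) + (1/4)·(8) = 106/15.

106/15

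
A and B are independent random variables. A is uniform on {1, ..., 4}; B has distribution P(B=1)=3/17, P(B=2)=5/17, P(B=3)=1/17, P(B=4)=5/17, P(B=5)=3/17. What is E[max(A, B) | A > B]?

33/10

P(A > B) = 5/17.
Summing max(A,B)·P(x,y) over outcomes with A > B gives 33/34.
E[max(A, B) | A > B] = (33/34) / (5/17) = 33/10.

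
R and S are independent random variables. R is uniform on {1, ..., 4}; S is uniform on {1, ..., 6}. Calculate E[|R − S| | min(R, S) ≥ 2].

P(min(R, S) ≥ 2) = 5/8.
Summing |R−S|·P(x,y) over outcomes with min(R, S) ≥ 2 gives 23/24.
E[|R − S| | min(R, S) ≥ 2] = (23/24) / (5/8) = 23/15.

23/15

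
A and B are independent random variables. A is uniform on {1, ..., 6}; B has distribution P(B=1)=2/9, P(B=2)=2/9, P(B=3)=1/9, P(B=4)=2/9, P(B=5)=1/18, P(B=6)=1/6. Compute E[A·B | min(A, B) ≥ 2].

P(min(A, B) ≥ 2) = 35/54.
Summing AB·P(x,y) over outcomes with min(A, B) ≥ 2 gives 265/27.
E[A·B | min(A, B) ≥ 2] = (265/27) / (35/54) = 106/7.

106/7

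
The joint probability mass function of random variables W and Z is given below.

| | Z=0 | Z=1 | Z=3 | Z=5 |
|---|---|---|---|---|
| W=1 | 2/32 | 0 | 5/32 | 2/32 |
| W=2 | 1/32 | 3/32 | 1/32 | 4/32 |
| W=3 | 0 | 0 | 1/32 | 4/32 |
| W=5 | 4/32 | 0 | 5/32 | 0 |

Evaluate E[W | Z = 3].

P(Z = 3) = 3/8.
Σ W·P over the event = 1·(5/32) + 2·(1/32) + 3·(1/32) + 5·(5/32) = 35/32.
E[W | Z = 3] = (35/32) / (3/8) = 35/12.

35/12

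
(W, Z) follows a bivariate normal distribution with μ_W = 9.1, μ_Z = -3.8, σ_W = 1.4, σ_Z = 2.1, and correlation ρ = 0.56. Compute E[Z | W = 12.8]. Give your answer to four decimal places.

For a bivariate normal, E[Z | W=x] = μ_Z + ρ·(σ_Z/σ_W)·(x − μ_W).
E[Z | W=12.8] = -3.8 + (0.56)·(2.1/1.4)·(12.8 − (9.1)) = -3.8 + (0.84)·(3.7) = -0.6920.

-0.6920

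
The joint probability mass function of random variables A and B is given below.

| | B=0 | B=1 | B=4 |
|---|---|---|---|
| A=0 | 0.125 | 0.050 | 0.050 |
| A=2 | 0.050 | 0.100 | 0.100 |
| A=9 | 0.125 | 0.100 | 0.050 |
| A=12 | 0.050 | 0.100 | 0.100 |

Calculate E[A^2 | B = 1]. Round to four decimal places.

P(B = 1) = 0.350.
Summing A^2·P(A=x,B=y) over the conditioning event gives 22.900.
E[A^2 | B = 1] = (22.900) / (0.350) = 65.4286.

65.4286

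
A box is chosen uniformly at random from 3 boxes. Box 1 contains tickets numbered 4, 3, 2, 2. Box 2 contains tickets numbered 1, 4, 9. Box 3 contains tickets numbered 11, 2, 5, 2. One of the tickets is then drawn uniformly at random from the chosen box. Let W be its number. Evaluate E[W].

149/36

E[W | box 1] = (4+3+2+2)/4 = 11/4.
E[W | box 2] = (1+4+9)/3 = 14/3.
E[W | box 3] = (11+2+5+2)/4 = 5.
E[W] = (1/3)·(11/4) + (1/3)·(14/3) + (1/3)·(5) = 149/36.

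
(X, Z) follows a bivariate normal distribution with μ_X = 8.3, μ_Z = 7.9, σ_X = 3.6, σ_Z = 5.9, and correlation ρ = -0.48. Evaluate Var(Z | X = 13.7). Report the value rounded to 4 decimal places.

Var(Z | X=x) = (1 − ρ²)·σ_Z².
Var(Z | X=13.7) = (5.9)²·(1 − (-0.48)²) = 34.81·0.7696 = 26.7898.

26.7898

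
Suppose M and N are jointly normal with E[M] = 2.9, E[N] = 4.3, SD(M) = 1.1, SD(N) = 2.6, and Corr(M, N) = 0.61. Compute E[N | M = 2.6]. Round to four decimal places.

3.8675

The regression of N on M has slope ρ·σ_N/σ_M and passes through (μ_M, μ_N).
E[N | M=2.6] = 4.3 + (0.61)·(2.6/1.1)·(2.6 − (2.9)) = 4.3 + (1.4418)·(-0.3) = 3.8675.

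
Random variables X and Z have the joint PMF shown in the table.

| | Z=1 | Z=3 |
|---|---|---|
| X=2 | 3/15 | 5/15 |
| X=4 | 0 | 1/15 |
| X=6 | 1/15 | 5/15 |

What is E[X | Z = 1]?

3

P(Z = 1) = 4/15.
Σ X·P over the event = 2·(3/15) + 6·(1/15) = 4/5.
E[X | Z = 1] = (4/5) / (4/15) = 3.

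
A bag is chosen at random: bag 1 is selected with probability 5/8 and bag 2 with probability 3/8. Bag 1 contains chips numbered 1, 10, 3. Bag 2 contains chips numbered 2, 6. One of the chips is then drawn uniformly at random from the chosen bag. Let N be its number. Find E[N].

53/12

E[N | bag 1] = (1+10+3)/3 = 14/3.
E[N | bag 2] = (2+6)/2 = 4.
E[N] = (5/8)·(14/3) + (3/8)·(4) = 53/12.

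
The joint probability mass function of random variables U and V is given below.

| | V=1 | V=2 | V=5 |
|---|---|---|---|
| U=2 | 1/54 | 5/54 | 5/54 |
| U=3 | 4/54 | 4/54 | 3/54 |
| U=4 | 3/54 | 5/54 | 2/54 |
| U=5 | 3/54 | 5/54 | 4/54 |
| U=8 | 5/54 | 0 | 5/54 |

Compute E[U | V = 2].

P(V = 2) = 19/54.
Σ U·P over the event = 2·(5/54) + 3·(4/54) + 4·(5/54) + 5·(5/54) = 67/54.
E[U | V = 2] = (67/54) / (19/54) = 67/19.

67/19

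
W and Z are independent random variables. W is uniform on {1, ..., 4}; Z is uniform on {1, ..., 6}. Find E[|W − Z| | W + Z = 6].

Outcomes with W + Z = 6: (1,5), (2,4), (3,3), (4,2), each with probability 1/24.
E[|W − Z| | W + Z = 6] = (4 + 2 + 0 + 2) / 4 = 2.

2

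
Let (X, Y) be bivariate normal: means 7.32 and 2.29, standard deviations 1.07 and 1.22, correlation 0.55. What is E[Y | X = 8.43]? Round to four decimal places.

2.9861

For a bivariate normal, E[Y | X=x] = μ_Y + ρ·(σ_Y/σ_X)·(x − μ_X).
E[Y | X=8.43] = 2.29 + (0.55)·(1.22/1.07)·(8.43 − (7.32)) = 2.29 + (0.6271)·(1.11) = 2.9861.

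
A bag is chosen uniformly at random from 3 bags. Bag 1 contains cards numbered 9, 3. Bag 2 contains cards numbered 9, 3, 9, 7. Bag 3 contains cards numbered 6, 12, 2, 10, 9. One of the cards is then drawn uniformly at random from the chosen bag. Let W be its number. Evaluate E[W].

104/15

E[W | bag 1] = (9+3)/2 = 6.
E[W | bag 2] = (9+3+9+7)/4 = 7.
E[W | bag 3] = (6+12+2+10+9)/5 = 39/5.
E[W] = (1/3)·(6) + (1/3)·(7) + (1/3)·(39/5) = 104/15.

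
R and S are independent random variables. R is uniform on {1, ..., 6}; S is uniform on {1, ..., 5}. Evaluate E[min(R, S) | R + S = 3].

1

Outcomes with R + S = 3: (1,2), (2,1), each with probability 1/30.
E[min(R, S) | R + S = 3] = (1 + 1) / 2 = 1.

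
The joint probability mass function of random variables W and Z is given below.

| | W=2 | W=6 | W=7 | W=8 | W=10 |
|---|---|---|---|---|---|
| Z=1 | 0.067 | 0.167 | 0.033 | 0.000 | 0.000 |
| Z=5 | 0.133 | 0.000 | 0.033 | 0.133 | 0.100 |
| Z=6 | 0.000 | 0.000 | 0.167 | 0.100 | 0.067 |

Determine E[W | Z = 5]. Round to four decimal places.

6.4185

P(Z = 5) = 0.399.
Summing W·P(W=x,Z=y) over the conditioning event gives 2.561.
E[W | Z = 5] = (2.561) / (0.399) = 6.4185.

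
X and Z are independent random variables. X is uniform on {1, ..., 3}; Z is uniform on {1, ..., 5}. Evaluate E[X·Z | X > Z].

11/3

Outcomes with X > Z: (2,1), (3,1), (3,2), each with probability 1/15.
E[X·Z | X > Z] = (2 + 3 + 6) / 3 = 11/3.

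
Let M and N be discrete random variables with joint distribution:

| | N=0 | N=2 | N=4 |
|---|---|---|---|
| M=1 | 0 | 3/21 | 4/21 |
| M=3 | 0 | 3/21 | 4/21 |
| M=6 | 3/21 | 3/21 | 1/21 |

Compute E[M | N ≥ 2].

P(N ≥ 2) = 6/7.
Σ M·P over the event = 1·(3/21) + 1·(4/21) + 3·(3/21) + 3·(4/21) + 6·(3/21) + 6·(1/21) = 52/21.
E[M | N ≥ 2] = (52/21) / (6/7) = 26/9.

26/9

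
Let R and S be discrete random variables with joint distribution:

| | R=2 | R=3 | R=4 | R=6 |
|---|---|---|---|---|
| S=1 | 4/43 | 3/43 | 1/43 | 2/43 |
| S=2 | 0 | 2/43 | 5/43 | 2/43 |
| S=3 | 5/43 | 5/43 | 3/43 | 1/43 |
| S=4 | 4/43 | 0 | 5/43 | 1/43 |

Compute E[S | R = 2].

P(R = 2) = 13/43.
Σ S·P over the event = 1·(4/43) + 3·(5/43) + 4·(4/43) = 35/43.
E[S | R = 2] = (35/43) / (13/43) = 35/13.

35/13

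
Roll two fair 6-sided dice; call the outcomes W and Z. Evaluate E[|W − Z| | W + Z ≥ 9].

P(W + Z ≥ 9) = 5/18.
Summing |W−Z|·P(x,y) over outcomes with W + Z ≥ 9 gives 7/18.
E[|W − Z| | W + Z ≥ 9] = (7/18) / (5/18) = 7/5.

7/5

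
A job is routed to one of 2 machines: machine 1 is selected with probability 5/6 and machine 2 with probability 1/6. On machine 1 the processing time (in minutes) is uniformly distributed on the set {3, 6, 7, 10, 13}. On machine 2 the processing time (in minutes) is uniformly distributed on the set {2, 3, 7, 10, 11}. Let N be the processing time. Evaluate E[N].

38/5

E[N | machine 1] = (3+6+7+10+13)/5 = 39/5.
E[N | machine 2] = (2+3+7+10+11)/5 = 33/5.
E[N] = (5/6)·(39/5) + (1/6)·(33/5) = 38/5.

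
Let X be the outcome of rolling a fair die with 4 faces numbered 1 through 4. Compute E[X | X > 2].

Given X > 2, X is equally likely to be any of {3, 4}.
E[X | X > 2] = (3 + 4) / 2 = 7/2.

7/2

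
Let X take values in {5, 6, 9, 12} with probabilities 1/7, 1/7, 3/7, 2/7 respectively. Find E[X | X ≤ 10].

38/5

P(X ≤ 10) = 5/7.
Σ over the event: 5·1/7 + 6·1/7 + 9·3/7 = 38/7.
E[X | X ≤ 10] = (38/7) / (5/7) = 38/5.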